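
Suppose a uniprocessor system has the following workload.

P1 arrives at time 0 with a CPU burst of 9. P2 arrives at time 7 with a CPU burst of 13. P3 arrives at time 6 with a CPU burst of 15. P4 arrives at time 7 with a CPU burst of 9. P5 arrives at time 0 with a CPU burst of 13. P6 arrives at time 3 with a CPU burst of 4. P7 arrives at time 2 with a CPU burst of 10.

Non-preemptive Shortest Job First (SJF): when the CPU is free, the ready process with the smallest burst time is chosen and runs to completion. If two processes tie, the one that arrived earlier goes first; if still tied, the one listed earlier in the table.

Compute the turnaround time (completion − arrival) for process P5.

45

Schedule: | P1 0-9 | P6 9-13 | P4 13-22 | P7 22-32 | P5 32-45 | P2 45-58 | P3 58-73 |
Completion: P1=9  P2=58  P3=73  P4=22  P5=45  P6=13  P7=32
Turnaround (C−A): P1=9  P2=51  P3=67  P4=15  P5=45  P6=10  P7=30
Turnaround(P5) = completion − arrival = 45 − 0 = 45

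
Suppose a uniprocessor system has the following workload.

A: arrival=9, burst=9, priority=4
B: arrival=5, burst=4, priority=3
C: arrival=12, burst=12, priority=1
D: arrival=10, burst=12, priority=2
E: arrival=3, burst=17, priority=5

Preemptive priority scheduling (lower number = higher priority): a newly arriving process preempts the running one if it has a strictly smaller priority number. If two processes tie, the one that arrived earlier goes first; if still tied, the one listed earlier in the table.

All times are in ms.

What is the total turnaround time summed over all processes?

Gantt: | idle 0-3 | E 3-5 | B 5-9 | A 9-10 | D 10-12 | C 12-24 | D 24-34 | A 34-42 | E 42-57 |
Completion: A=42  B=9  C=24  D=34  E=57
Turnaround (C−A): A=33  B=4  C=12  D=24  E=54
Turnaround = completion − arrival: A=33, B=4, C=12, D=24, E=54
Total turnaround = 33 + 4 + 12 + 24 + 54 = 127

127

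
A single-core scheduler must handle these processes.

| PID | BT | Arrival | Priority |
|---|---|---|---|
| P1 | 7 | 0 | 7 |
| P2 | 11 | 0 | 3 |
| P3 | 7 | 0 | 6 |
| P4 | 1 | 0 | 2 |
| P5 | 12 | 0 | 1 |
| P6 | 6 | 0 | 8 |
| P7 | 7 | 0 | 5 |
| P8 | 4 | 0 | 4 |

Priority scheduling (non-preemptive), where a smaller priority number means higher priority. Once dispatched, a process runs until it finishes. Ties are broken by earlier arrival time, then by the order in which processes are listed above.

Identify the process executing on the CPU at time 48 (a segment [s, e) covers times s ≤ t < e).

Timeline: | P5 0-12 | P4 12-13 | P2 13-24 | P8 24-28 | P7 28-35 | P3 35-42 | P1 42-49 | P6 49-55 |
Completion: P1=49  P2=24  P3=42  P4=13  P5=12  P6=55  P7=35  P8=28
Turnaround (C−A): P1=49  P2=24  P3=42  P4=13  P5=12  P6=55  P7=35  P8=28

P1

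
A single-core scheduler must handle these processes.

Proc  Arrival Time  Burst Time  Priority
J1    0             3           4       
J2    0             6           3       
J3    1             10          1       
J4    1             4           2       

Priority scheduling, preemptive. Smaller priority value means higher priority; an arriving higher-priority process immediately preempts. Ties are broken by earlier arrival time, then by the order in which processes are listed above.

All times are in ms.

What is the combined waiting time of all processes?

44

Schedule: | J2 0-1 | J3 1-11 | J4 11-15 | J2 15-20 | J1 20-23 |
Completion: J1=23  J2=20  J3=11  J4=15
Waiting = turnaround − burst: J1=20, J2=14, J3=0, J4=10
Total waiting = 20 + 14 + 0 + 10 = 44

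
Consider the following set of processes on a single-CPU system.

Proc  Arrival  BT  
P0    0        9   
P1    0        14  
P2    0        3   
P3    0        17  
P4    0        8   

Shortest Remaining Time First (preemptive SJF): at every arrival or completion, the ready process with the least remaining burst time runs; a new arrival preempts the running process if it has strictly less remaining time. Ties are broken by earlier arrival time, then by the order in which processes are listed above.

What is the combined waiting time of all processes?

Schedule: | P2 0-3 | P4 3-11 | P0 11-20 | P1 20-34 | P3 34-51 |
Completion: P0=20  P1=34  P2=3  P3=51  P4=11
Waiting = turnaround − burst: P0=11, P1=20, P2=0, P3=34, P4=3
Total waiting = 11 + 20 + 0 + 34 + 3 = 68

68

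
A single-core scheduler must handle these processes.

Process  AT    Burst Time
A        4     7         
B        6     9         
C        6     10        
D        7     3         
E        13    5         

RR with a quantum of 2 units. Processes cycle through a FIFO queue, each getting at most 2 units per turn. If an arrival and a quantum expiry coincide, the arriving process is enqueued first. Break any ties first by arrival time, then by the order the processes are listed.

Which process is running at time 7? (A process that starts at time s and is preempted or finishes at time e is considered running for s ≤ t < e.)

Schedule: | idle 0-4 | A 4-6 | B 6-8 | C 8-10 | A 10-12 | D 12-14 | B 14-16 | C 16-18 | A 18-20 | E 20-22 | D 22-23 | B 23-25 | C 25-27 | A 27-28 | E 28-30 | B 30-32 | C 32-34 | E 34-35 | B 35-36 | C 36-38 |
Completion: A=28  B=36  C=38  D=23  E=35
Turnaround (C−A): A=24  B=30  C=32  D=16  E=22

B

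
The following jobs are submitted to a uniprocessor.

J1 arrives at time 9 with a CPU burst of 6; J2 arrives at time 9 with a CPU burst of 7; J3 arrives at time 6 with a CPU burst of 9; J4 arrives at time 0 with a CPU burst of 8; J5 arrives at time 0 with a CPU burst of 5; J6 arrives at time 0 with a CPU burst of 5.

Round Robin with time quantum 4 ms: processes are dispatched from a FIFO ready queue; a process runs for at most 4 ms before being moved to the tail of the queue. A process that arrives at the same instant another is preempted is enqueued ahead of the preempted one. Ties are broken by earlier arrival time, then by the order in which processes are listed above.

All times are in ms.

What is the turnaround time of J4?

Schedule: | J4 0-4 | J5 4-8 | J6 8-12 | J4 12-16 | J3 16-20 | J5 20-21 | J1 21-25 | J2 25-29 | J6 29-30 | J3 30-34 | J1 34-36 | J2 36-39 | J3 39-40 |
Completion: J1=36  J2=39  J3=40  J4=16  J5=21  J6=30
Turnaround (C−A): J1=27  J2=30  J3=34  J4=16  J5=21  J6=30
Turnaround(J4) = completion − arrival = 16 − 0 = 16

16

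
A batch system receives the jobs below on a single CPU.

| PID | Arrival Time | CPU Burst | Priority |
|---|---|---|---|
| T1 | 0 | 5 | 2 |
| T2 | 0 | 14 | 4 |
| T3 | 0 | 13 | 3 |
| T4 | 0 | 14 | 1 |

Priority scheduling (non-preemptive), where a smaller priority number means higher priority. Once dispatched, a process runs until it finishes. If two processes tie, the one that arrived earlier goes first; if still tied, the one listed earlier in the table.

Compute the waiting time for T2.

32

Schedule: | T4 0-14 | T1 14-19 | T3 19-32 | T2 32-46 |
Completion: T1=19  T2=46  T3=32  T4=14
Turnaround (C−A): T1=19  T2=46  T3=32  T4=14
Waiting(T2) = turnaround − burst = 46 − 14 = 32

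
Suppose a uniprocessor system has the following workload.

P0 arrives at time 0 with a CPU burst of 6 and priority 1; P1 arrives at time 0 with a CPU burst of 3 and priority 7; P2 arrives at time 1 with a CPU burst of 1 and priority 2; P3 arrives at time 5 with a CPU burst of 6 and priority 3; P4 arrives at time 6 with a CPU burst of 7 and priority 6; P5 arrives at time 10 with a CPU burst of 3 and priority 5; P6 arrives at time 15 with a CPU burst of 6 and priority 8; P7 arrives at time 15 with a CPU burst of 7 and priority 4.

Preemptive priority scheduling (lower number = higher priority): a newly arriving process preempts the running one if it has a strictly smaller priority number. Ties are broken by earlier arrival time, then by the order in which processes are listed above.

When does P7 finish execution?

Schedule: | P0 0-6 | P2 6-7 | P3 7-13 | P5 13-15 | P7 15-22 | P5 22-23 | P4 23-30 | P1 30-33 | P6 33-39 |
Completion: P0=6  P1=33  P2=7  P3=13  P4=30  P5=23  P6=39  P7=22
Turnaround (C−A): P0=6  P1=33  P2=6  P3=8  P4=24  P5=13  P6=24  P7=7

22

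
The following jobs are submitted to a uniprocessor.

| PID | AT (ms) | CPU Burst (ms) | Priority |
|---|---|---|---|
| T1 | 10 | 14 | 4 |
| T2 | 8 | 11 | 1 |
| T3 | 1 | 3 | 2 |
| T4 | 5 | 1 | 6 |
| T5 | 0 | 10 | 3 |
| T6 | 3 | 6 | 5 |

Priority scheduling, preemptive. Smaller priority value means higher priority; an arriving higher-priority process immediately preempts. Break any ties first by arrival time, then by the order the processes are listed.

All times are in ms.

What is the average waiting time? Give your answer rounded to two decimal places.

Gantt: | T5 0-1 | T3 1-4 | T5 4-8 | T2 8-19 | T5 19-24 | T1 24-38 | T6 38-44 | T4 44-45 |
Completion: T1=38  T2=19  T3=4  T4=45  T5=24  T6=44
Turnaround (C−A): T1=28  T2=11  T3=3  T4=40  T5=24  T6=41
Waiting times: T1=14, T2=0, T3=0, T4=39, T5=14, T6=35
Average waiting = (14+0+0+39+14+35) / 6 = 102/6 = 17.00

17.00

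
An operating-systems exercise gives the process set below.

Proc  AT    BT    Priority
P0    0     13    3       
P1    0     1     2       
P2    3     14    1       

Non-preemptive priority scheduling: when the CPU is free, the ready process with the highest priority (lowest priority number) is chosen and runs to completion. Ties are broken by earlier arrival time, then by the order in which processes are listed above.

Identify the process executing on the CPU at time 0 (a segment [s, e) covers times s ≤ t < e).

P1

Timeline: | P1 0-1 | P0 1-14 | P2 14-28 |
Completion: P0=14  P1=1  P2=28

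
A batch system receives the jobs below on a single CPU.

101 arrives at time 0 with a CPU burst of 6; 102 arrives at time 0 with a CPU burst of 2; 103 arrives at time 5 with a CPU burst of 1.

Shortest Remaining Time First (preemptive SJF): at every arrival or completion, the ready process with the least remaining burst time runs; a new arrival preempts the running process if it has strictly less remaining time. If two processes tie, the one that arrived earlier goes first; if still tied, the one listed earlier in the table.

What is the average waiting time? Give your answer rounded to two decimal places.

1.00

Schedule: | 102 0-2 | 101 2-5 | 103 5-6 | 101 6-9 |
Completion: 101=9  102=2  103=6
Waiting times: 101=3, 102=0, 103=0
Average waiting = (3+0+0) / 3 = 3/3 = 1.00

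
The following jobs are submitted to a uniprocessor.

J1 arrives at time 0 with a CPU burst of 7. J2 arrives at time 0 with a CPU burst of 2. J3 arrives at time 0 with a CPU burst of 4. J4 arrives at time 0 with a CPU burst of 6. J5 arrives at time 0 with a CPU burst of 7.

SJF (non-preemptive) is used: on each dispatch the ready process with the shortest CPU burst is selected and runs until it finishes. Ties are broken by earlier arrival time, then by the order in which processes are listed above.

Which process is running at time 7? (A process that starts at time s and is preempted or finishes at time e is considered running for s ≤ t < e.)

J4

Timeline: | J2 0-2 | J3 2-6 | J4 6-12 | J1 12-19 | J5 19-26 |
Completion: J1=19  J2=2  J3=6  J4=12  J5=26
Turnaround (C−A): J1=19  J2=2  J3=6  J4=12  J5=26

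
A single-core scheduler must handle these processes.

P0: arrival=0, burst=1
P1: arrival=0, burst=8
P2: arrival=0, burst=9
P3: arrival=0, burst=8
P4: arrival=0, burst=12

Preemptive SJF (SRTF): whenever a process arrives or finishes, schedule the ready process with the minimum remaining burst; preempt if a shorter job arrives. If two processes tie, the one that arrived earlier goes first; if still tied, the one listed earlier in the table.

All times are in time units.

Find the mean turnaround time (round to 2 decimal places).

Timeline: | P0 0-1 | P1 1-9 | P3 9-17 | P2 17-26 | P4 26-38 |
Completion: P0=1  P1=9  P2=26  P3=17  P4=38
Turnaround times: P0=1, P1=9, P2=26, P3=17, P4=38
Average turnaround = (1+9+26+17+38) / 5 = 91/5 = 18.20

18.20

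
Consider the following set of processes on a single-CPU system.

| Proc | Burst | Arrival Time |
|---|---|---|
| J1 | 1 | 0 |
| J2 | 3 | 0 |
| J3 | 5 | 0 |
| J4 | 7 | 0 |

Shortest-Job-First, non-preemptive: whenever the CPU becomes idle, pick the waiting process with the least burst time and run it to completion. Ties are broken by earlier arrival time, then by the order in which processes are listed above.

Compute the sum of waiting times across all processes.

14

Gantt: | J1 0-1 | J2 1-4 | J3 4-9 | J4 9-16 |
Completion: J1=1  J2=4  J3=9  J4=16
Waiting = turnaround − burst: J1=0, J2=1, J3=4, J4=9
Total waiting = 0 + 1 + 4 + 9 = 14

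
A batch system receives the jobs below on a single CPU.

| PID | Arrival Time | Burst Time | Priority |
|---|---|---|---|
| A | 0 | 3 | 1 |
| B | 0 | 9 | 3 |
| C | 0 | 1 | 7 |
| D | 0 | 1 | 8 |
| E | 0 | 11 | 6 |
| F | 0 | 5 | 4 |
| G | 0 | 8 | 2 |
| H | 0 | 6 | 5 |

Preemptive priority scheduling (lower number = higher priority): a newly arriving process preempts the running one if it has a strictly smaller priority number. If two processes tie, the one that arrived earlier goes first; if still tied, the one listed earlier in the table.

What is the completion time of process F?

Gantt: | A 0-3 | G 3-11 | B 11-20 | F 20-25 | H 25-31 | E 31-42 | C 42-43 | D 43-44 |
Completion: A=3  B=20  C=43  D=44  E=42  F=25  G=11  H=31
Turnaround (C−A): A=3  B=20  C=43  D=44  E=42  F=25  G=11  H=31

25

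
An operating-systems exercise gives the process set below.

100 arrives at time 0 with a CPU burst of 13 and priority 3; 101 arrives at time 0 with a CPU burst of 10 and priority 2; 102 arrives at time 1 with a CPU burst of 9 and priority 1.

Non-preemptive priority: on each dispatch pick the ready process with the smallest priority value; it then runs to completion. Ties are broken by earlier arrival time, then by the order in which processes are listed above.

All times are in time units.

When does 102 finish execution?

Schedule: | 101 0-10 | 102 10-19 | 100 19-32 |
Completion: 100=32  101=10  102=19
Turnaround (C−A): 100=32  101=10  102=18

19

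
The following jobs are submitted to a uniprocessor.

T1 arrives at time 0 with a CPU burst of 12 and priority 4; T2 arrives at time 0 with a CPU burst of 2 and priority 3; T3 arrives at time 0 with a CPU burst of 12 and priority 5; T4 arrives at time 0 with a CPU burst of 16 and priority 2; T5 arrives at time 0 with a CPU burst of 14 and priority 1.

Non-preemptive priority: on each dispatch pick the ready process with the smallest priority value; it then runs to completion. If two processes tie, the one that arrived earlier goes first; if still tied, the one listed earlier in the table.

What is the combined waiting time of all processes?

120

Timeline: | T5 0-14 | T4 14-30 | T2 30-32 | T1 32-44 | T3 44-56 |
Completion: T1=44  T2=32  T3=56  T4=30  T5=14
Turnaround (C−A): T1=44  T2=32  T3=56  T4=30  T5=14
Waiting = turnaround − burst: T1=32, T2=30, T3=44, T4=14, T5=0
Total waiting = 32 + 30 + 44 + 14 + 0 = 120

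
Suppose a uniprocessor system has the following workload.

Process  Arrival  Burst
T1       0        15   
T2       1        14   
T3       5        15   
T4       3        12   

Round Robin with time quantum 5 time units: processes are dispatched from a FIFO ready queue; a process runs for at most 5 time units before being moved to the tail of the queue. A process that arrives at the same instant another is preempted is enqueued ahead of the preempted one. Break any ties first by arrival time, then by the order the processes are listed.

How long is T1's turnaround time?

Timeline: | T1 0-5 | T2 5-10 | T4 10-15 | T3 15-20 | T1 20-25 | T2 25-30 | T4 30-35 | T3 35-40 | T1 40-45 | T2 45-49 | T4 49-51 | T3 51-56 |
Completion: T1=45  T2=49  T3=56  T4=51
Turnaround(T1) = completion − arrival = 45 − 0 = 45

45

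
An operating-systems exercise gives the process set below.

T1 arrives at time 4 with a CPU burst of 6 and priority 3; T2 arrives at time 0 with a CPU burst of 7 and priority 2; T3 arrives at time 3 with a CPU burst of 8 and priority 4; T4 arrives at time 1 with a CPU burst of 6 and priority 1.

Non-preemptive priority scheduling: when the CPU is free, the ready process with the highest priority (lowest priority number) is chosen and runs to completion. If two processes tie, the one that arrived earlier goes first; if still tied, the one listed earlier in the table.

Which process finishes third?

Gantt: | T2 0-7 | T4 7-13 | T1 13-19 | T3 19-27 |
Completion: T1=19  T2=7  T3=27  T4=13
Turnaround (C−A): T1=15  T2=7  T3=24  T4=12
Finish order: T2 → T4 → T1 → T3

T1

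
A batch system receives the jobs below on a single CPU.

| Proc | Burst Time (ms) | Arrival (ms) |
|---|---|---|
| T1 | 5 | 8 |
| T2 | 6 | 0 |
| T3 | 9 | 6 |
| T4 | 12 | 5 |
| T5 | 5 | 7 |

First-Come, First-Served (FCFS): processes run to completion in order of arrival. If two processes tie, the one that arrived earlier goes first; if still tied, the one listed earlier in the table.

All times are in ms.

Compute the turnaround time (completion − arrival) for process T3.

21

Gantt: | T2 0-6 | T4 6-18 | T3 18-27 | T5 27-32 | T1 32-37 |
Completion: T1=37  T2=6  T3=27  T4=18  T5=32
Turnaround(T3) = completion − arrival = 27 − 6 = 21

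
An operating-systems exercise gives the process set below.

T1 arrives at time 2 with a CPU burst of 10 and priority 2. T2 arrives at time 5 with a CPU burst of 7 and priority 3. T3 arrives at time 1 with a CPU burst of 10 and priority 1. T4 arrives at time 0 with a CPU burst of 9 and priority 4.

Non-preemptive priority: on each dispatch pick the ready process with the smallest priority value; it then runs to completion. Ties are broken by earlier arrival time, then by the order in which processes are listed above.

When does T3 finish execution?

19

Timeline: | T4 0-9 | T3 9-19 | T1 19-29 | T2 29-36 |
Completion: T1=29  T2=36  T3=19  T4=9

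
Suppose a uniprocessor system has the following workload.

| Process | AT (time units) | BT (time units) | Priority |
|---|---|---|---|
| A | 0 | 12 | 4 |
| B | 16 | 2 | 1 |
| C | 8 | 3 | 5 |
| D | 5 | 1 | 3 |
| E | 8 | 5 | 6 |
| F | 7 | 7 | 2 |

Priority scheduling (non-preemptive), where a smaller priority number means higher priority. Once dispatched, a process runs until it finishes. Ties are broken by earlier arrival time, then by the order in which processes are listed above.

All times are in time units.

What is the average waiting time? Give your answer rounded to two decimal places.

9.17

Timeline: | A 0-12 | F 12-19 | B 19-21 | D 21-22 | C 22-25 | E 25-30 |
Completion: A=12  B=21  C=25  D=22  E=30  F=19
Turnaround (C−A): A=12  B=5  C=17  D=17  E=22  F=12
Waiting times: A=0, B=3, C=14, D=16, E=17, F=5
Average waiting = (0+3+14+16+17+5) / 6 = 55/6 = 9.17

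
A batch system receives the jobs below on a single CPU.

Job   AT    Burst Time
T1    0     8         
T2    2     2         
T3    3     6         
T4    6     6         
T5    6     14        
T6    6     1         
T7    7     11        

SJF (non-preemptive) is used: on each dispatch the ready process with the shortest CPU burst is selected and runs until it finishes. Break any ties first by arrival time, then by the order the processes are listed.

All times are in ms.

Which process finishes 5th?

T4

Gantt: | T1 0-8 | T6 8-9 | T2 9-11 | T3 11-17 | T4 17-23 | T7 23-34 | T5 34-48 |
Completion: T1=8  T2=11  T3=17  T4=23  T5=48  T6=9  T7=34
Turnaround (C−A): T1=8  T2=9  T3=14  T4=17  T5=42  T6=3  T7=27
Finish order: T1 → T6 → T2 → T3 → T4 → T7 → T5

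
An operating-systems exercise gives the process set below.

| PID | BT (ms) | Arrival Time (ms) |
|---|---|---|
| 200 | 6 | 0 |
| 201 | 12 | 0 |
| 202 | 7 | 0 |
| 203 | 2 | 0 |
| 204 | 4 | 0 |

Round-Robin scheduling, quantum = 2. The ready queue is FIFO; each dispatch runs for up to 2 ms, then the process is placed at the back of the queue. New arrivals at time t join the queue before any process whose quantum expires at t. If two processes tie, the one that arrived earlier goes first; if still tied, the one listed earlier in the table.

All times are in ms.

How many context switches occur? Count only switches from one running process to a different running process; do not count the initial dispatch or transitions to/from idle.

14

Gantt: | 200 0-2 | 201 2-4 | 202 4-6 | 203 6-8 | 204 8-10 | 200 10-12 | 201 12-14 | 202 14-16 | 204 16-18 | 200 18-20 | 201 20-22 | 202 22-24 | 201 24-26 | 202 26-27 | 201 27-31 |
Completion: 200=20  201=31  202=27  203=8  204=18
Turnaround (C−A): 200=20  201=31  202=27  203=8  204=18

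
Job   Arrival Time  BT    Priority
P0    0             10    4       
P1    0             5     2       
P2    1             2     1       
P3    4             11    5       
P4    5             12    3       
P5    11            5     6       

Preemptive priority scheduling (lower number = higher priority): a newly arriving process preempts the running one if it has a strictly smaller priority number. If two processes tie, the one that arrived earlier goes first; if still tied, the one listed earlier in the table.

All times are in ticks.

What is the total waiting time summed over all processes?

Schedule: | P1 0-1 | P2 1-3 | P1 3-7 | P4 7-19 | P0 19-29 | P3 29-40 | P5 40-45 |
Completion: P0=29  P1=7  P2=3  P3=40  P4=19  P5=45
Turnaround (C−A): P0=29  P1=7  P2=2  P3=36  P4=14  P5=34
Waiting = turnaround − burst: P0=19, P1=2, P2=0, P3=25, P4=2, P5=29
Total waiting = 19 + 2 + 0 + 25 + 2 + 29 = 77

77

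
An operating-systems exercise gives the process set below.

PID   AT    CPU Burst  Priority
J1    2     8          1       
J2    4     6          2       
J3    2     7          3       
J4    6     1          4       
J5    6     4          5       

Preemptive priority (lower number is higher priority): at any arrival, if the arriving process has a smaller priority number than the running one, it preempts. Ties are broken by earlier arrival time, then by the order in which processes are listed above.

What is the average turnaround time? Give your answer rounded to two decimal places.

16.20

Timeline: | idle 0-2 | J1 2-10 | J2 10-16 | J3 16-23 | J4 23-24 | J5 24-28 |
Completion: J1=10  J2=16  J3=23  J4=24  J5=28
Turnaround (C−A): J1=8  J2=12  J3=21  J4=18  J5=22
Turnaround times: J1=8, J2=12, J3=21, J4=18, J5=22
Average turnaround = (8+12+21+18+22) / 5 = 81/5 = 16.20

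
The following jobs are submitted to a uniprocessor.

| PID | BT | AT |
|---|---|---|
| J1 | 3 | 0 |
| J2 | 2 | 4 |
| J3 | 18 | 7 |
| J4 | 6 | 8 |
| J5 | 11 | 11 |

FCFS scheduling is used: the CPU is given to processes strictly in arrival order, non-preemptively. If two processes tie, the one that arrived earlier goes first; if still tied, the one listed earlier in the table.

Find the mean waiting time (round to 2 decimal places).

7.40

Timeline: | J1 0-3 | idle 3-4 | J2 4-6 | idle 6-7 | J3 7-25 | J4 25-31 | J5 31-42 |
Completion: J1=3  J2=6  J3=25  J4=31  J5=42
Turnaround (C−A): J1=3  J2=2  J3=18  J4=23  J5=31
Waiting times: J1=0, J2=0, J3=0, J4=17, J5=20
Average waiting = (0+0+0+17+20) / 5 = 37/5 = 7.40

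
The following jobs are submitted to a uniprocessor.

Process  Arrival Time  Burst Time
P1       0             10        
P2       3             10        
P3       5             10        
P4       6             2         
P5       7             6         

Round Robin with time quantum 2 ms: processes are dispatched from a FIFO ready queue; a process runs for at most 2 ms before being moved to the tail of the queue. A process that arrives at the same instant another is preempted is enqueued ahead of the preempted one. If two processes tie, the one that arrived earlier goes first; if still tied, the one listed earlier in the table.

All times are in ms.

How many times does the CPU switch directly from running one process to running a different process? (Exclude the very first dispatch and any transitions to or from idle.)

17

Schedule: | P1 0-4 | P2 4-6 | P1 6-8 | P3 8-10 | P4 10-12 | P2 12-14 | P5 14-16 | P1 16-18 | P3 18-20 | P2 20-22 | P5 22-24 | P1 24-26 | P3 26-28 | P2 28-30 | P5 30-32 | P3 32-34 | P2 34-36 | P3 36-38 |
Completion: P1=26  P2=36  P3=38  P4=12  P5=32
Turnaround (C−A): P1=26  P2=33  P3=33  P4=6  P5=25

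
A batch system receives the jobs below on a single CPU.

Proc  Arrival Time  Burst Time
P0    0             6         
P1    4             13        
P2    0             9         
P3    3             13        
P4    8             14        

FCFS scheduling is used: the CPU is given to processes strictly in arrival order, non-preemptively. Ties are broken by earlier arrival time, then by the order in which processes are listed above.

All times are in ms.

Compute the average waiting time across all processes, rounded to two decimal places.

15.00

Timeline: | P0 0-6 | P2 6-15 | P3 15-28 | P1 28-41 | P4 41-55 |
Completion: P0=6  P1=41  P2=15  P3=28  P4=55
Waiting times: P0=0, P1=24, P2=6, P3=12, P4=33
Average waiting = (0+24+6+12+33) / 5 = 75/5 = 15.00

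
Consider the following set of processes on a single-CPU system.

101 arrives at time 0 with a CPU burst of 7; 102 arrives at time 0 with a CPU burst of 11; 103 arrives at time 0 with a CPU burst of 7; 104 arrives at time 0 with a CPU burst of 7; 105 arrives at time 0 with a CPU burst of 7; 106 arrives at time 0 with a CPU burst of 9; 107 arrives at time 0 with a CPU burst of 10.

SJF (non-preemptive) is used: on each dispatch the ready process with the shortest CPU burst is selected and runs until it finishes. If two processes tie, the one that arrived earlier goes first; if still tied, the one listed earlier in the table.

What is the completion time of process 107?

Gantt: | 101 0-7 | 103 7-14 | 104 14-21 | 105 21-28 | 106 28-37 | 107 37-47 | 102 47-58 |
Completion: 101=7  102=58  103=14  104=21  105=28  106=37  107=47

47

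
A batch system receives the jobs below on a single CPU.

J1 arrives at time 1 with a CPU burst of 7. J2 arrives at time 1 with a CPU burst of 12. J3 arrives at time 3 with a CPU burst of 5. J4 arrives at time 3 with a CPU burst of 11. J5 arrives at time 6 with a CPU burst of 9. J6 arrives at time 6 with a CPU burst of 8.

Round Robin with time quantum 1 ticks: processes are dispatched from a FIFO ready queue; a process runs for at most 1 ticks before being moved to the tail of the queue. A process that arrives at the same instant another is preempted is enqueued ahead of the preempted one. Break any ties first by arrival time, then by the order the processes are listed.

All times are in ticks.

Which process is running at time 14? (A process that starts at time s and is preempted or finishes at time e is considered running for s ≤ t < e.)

J3

Gantt: | idle 0-1 | J1 1-2 | J2 2-3 | J1 3-4 | J3 4-5 | J4 5-6 | J2 6-7 | J1 7-8 | J3 8-9 | J5 9-10 | J6 10-11 | J4 11-12 | J2 12-13 | J1 13-14 | J3 14-15 | J5 15-16 | J6 16-17 | J4 17-18 | J2 18-19 | J1 19-20 | J3 20-21 | J5 21-22 | J6 22-23 | J4 23-24 | J2 24-25 | J1 25-26 | J3 26-27 | J5 27-28 | J6 28-29 | J4 29-30 | J2 30-31 | J1 31-32 | J5 32-33 | J6 33-34 | J4 34-35 | J2 35-36 | J5 36-37 | J6 37-38 | J4 38-39 | J2 39-40 | J5 40-41 | J6 41-42 | J4 42-43 | J2 43-44 | J5 44-45 | J6 45-46 | J4 46-47 | J2 47-48 | J5 48-49 | J4 49-50 | J2 50-51 | J4 51-52 | J2 52-53 |
Completion: J1=32  J2=53  J3=27  J4=52  J5=49  J6=46
Turnaround (C−A): J1=31  J2=52  J3=24  J4=49  J5=43  J6=40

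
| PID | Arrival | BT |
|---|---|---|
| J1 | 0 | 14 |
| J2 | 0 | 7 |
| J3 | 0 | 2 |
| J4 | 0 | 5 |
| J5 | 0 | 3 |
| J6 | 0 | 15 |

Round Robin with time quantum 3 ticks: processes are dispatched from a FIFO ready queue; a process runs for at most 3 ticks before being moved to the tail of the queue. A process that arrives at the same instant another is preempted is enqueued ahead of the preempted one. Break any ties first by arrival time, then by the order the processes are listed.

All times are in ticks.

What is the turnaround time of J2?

Gantt: | J1 0-3 | J2 3-6 | J3 6-8 | J4 8-11 | J5 11-14 | J6 14-17 | J1 17-20 | J2 20-23 | J4 23-25 | J6 25-28 | J1 28-31 | J2 31-32 | J6 32-35 | J1 35-38 | J6 38-41 | J1 41-43 | J6 43-46 |
Completion: J1=43  J2=32  J3=8  J4=25  J5=14  J6=46
Turnaround(J2) = completion − arrival = 32 − 0 = 32

32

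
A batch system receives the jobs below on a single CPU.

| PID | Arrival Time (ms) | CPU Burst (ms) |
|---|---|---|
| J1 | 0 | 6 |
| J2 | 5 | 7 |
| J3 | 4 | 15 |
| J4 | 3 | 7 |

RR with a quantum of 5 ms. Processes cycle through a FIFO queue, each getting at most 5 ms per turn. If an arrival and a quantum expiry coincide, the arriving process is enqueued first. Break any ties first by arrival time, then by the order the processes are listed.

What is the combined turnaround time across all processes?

Timeline: | J1 0-5 | J4 5-10 | J3 10-15 | J2 15-20 | J1 20-21 | J4 21-23 | J3 23-28 | J2 28-30 | J3 30-35 |
Completion: J1=21  J2=30  J3=35  J4=23
Turnaround (C−A): J1=21  J2=25  J3=31  J4=20
Turnaround = completion − arrival: J1=21, J2=25, J3=31, J4=20
Total turnaround = 21 + 25 + 31 + 20 = 97

97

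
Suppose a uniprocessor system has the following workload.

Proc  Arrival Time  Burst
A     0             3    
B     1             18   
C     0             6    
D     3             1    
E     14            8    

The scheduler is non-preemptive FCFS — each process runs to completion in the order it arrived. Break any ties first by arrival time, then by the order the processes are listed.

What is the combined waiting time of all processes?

Schedule: | A 0-3 | C 3-9 | B 9-27 | D 27-28 | E 28-36 |
Completion: A=3  B=27  C=9  D=28  E=36
Waiting = turnaround − burst: A=0, B=8, C=3, D=24, E=14
Total waiting = 0 + 8 + 3 + 24 + 14 = 49

49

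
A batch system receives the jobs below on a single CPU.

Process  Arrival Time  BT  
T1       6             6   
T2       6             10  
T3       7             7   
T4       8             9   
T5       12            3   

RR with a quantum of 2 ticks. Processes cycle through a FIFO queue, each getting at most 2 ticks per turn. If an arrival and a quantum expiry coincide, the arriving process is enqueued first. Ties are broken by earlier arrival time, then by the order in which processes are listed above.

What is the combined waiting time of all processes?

98

Schedule: | idle 0-6 | T1 6-8 | T2 8-10 | T3 10-12 | T4 12-14 | T1 14-16 | T2 16-18 | T5 18-20 | T3 20-22 | T4 22-24 | T1 24-26 | T2 26-28 | T5 28-29 | T3 29-31 | T4 31-33 | T2 33-35 | T3 35-36 | T4 36-38 | T2 38-40 | T4 40-41 |
Completion: T1=26  T2=40  T3=36  T4=41  T5=29
Waiting = turnaround − burst: T1=14, T2=24, T3=22, T4=24, T5=14
Total waiting = 14 + 24 + 22 + 24 + 14 = 98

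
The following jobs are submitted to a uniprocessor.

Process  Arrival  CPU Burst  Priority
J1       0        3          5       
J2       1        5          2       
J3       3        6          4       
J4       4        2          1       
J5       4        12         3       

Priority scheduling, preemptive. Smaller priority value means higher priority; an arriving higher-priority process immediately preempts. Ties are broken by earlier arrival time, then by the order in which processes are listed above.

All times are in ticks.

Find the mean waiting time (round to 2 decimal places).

Timeline: | J1 0-1 | J2 1-4 | J4 4-6 | J2 6-8 | J5 8-20 | J3 20-26 | J1 26-28 |
Completion: J1=28  J2=8  J3=26  J4=6  J5=20
Turnaround (C−A): J1=28  J2=7  J3=23  J4=2  J5=16
Waiting times: J1=25, J2=2, J3=17, J4=0, J5=4
Average waiting = (25+2+17+0+4) / 5 = 48/5 = 9.60

9.60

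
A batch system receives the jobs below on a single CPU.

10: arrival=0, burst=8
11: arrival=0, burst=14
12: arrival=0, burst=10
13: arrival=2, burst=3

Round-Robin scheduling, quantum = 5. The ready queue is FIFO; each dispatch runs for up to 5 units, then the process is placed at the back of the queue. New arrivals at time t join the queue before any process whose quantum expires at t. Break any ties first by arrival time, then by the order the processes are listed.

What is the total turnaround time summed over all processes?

103

Schedule: | 10 0-5 | 11 5-10 | 12 10-15 | 13 15-18 | 10 18-21 | 11 21-26 | 12 26-31 | 11 31-35 |
Completion: 10=21  11=35  12=31  13=18
Turnaround = completion − arrival: 10=21, 11=35, 12=31, 13=16
Total turnaround = 21 + 35 + 31 + 16 = 103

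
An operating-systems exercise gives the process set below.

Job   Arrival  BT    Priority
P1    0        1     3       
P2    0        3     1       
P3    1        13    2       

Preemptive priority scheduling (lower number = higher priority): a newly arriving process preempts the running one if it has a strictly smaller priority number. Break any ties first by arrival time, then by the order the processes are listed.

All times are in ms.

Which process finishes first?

P2

Schedule: | P2 0-3 | P3 3-16 | P1 16-17 |
Completion: P1=17  P2=3  P3=16
Turnaround (C−A): P1=17  P2=3  P3=15
Finish order: P2 → P3 → P1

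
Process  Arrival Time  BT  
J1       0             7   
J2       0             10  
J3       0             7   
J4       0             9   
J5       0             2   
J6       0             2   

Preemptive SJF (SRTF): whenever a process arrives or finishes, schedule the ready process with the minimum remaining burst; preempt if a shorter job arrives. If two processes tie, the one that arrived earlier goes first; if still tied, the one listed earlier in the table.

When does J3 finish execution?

Gantt: | J5 0-2 | J6 2-4 | J1 4-11 | J3 11-18 | J4 18-27 | J2 27-37 |
Completion: J1=11  J2=37  J3=18  J4=27  J5=2  J6=4
Turnaround (C−A): J1=11  J2=37  J3=18  J4=27  J5=2  J6=4

18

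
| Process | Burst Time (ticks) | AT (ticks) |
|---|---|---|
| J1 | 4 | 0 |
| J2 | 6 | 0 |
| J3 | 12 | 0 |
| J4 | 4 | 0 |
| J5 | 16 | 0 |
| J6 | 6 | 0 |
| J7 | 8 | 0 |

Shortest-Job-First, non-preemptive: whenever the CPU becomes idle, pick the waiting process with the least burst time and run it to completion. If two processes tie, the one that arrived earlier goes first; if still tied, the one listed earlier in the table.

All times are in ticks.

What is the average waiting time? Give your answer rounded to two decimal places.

Timeline: | J1 0-4 | J4 4-8 | J2 8-14 | J6 14-20 | J7 20-28 | J3 28-40 | J5 40-56 |
Completion: J1=4  J2=14  J3=40  J4=8  J5=56  J6=20  J7=28
Turnaround (C−A): J1=4  J2=14  J3=40  J4=8  J5=56  J6=20  J7=28
Waiting times: J1=0, J2=8, J3=28, J4=4, J5=40, J6=14, J7=20
Average waiting = (0+8+28+4+40+14+20) / 7 = 114/7 = 16.29

16.29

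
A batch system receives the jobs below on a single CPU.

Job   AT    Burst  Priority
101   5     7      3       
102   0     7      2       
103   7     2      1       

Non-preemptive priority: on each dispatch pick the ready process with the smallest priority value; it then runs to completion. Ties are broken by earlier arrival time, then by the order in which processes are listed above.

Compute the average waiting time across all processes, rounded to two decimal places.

1.33

Schedule: | 102 0-7 | 103 7-9 | 101 9-16 |
Completion: 101=16  102=7  103=9
Waiting times: 101=4, 102=0, 103=0
Average waiting = (4+0+0) / 3 = 4/3 = 1.33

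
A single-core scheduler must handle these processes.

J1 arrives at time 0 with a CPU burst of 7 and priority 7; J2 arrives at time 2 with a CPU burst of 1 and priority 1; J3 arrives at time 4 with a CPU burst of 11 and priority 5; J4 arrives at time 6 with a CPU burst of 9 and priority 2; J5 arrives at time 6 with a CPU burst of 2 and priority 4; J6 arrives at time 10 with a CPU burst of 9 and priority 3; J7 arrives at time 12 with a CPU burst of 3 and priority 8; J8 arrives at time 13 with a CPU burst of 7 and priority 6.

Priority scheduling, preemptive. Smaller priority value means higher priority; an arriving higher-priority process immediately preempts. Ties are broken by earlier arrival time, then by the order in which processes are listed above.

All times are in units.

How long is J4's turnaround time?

Gantt: | J1 0-2 | J2 2-3 | J1 3-4 | J3 4-6 | J4 6-15 | J6 15-24 | J5 24-26 | J3 26-35 | J8 35-42 | J1 42-46 | J7 46-49 |
Completion: J1=46  J2=3  J3=35  J4=15  J5=26  J6=24  J7=49  J8=42
Turnaround(J4) = completion − arrival = 15 − 6 = 9

9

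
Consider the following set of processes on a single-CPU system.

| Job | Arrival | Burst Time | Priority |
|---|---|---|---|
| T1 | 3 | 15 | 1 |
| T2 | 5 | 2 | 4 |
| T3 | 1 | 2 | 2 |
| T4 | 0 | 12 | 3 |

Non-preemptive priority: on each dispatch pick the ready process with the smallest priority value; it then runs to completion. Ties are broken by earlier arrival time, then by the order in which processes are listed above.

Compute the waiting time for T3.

26

Schedule: | T4 0-12 | T1 12-27 | T3 27-29 | T2 29-31 |
Completion: T1=27  T2=31  T3=29  T4=12
Waiting(T3) = turnaround − burst = 28 − 2 = 26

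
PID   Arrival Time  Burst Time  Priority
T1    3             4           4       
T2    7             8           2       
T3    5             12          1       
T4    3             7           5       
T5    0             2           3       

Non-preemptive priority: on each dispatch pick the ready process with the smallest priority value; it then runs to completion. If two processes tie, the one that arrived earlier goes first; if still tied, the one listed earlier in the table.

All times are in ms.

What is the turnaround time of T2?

Timeline: | T5 0-2 | idle 2-3 | T1 3-7 | T3 7-19 | T2 19-27 | T4 27-34 |
Completion: T1=7  T2=27  T3=19  T4=34  T5=2
Turnaround(T2) = completion − arrival = 27 − 7 = 20

20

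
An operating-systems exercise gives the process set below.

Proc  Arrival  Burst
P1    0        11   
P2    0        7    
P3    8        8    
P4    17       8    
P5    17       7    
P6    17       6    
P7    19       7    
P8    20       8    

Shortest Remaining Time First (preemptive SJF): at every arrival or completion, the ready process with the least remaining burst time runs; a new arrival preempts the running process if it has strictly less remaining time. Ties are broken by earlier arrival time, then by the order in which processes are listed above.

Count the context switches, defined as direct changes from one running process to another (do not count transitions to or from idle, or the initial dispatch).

Timeline: | P2 0-7 | P1 7-8 | P3 8-16 | P1 16-17 | P6 17-23 | P5 23-30 | P7 30-37 | P4 37-45 | P8 45-53 | P1 53-62 |
Completion: P1=62  P2=7  P3=16  P4=45  P5=30  P6=23  P7=37  P8=53

9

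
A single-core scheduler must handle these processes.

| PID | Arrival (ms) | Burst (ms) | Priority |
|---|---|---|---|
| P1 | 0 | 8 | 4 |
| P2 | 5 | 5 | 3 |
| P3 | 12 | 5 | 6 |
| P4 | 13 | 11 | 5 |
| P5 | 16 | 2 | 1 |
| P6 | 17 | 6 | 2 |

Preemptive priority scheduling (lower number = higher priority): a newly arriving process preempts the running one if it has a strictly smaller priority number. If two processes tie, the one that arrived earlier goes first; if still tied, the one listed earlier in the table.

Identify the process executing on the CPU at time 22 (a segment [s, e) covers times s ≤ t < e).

P6

Timeline: | P1 0-5 | P2 5-10 | P1 10-13 | P4 13-16 | P5 16-18 | P6 18-24 | P4 24-32 | P3 32-37 |
Completion: P1=13  P2=10  P3=37  P4=32  P5=18  P6=24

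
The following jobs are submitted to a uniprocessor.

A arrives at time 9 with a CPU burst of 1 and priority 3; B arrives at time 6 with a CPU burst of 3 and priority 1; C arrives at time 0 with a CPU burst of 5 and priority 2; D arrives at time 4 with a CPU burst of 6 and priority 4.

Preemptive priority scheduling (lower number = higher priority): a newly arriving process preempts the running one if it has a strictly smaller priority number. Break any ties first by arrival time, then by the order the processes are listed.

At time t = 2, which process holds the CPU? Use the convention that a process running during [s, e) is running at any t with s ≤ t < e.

Gantt: | C 0-5 | D 5-6 | B 6-9 | A 9-10 | D 10-15 |
Completion: A=10  B=9  C=5  D=15

C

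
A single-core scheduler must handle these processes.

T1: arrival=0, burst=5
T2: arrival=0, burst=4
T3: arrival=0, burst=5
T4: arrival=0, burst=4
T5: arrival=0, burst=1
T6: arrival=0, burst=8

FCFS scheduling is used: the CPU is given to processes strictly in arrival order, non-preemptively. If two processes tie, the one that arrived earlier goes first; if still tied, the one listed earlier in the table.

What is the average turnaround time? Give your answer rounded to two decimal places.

Schedule: | T1 0-5 | T2 5-9 | T3 9-14 | T4 14-18 | T5 18-19 | T6 19-27 |
Completion: T1=5  T2=9  T3=14  T4=18  T5=19  T6=27
Turnaround times: T1=5, T2=9, T3=14, T4=18, T5=19, T6=27
Average turnaround = (5+9+14+18+19+27) / 6 = 92/6 = 15.33

15.33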